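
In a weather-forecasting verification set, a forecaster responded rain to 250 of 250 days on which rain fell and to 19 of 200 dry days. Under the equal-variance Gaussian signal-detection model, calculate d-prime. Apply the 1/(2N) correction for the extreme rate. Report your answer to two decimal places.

The hit rate is 250/250 = 1, so apply the 1/(2N) correction: H → 1 − 1/(2·250) = 0.99800.
z(H) = z(0.99800) = 2.878
z(FA) = z(0.09500) = -1.311
d' = 2.878 − (-1.311) = 4.189

d-prime = 4.19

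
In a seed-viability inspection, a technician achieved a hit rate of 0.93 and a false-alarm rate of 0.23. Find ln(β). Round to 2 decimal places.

ln β = -0.82

Φ⁻¹(H) = 1.476
Φ⁻¹(FA) = -0.739
ln β = −½·[z(H)² − z(FA)²] = −0.5 × (2.179 − 0.546) = -0.8165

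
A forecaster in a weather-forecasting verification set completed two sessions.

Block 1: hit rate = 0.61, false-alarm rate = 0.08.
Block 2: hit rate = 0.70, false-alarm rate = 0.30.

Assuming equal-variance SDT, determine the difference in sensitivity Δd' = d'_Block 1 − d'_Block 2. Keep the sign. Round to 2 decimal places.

Δd' = 0.64

Block 1: z(0.61) = 0.279, z(0.08) = -1.405, d' = 1.684
Block 2: z(0.70) = 0.524, z(0.30) = -0.524, d' = 1.048
Δd' = d'_Block 1 − d'_Block 2 = 1.684 − 1.048 = 0.636
Block 1 has the higher sensitivity.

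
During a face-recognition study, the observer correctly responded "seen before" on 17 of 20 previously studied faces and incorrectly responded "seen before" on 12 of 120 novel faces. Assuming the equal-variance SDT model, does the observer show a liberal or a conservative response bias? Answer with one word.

z(H) = 1.036, z(FA) = -1.282
c = −½·(z(H) + z(FA)) = 0.123
c > 0 → conservative criterion (biased toward responding “no”).

conservative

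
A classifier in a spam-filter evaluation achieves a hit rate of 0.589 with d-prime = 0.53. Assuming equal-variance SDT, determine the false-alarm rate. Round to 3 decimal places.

false-alarm rate = 0.380

z(hit rate) = z(0.589) = 0.2250
z(FA) = z(H) − d' = 0.2250 − 0.53 = -0.3050
false-alarm rate = Φ(-0.3050) = 0.3802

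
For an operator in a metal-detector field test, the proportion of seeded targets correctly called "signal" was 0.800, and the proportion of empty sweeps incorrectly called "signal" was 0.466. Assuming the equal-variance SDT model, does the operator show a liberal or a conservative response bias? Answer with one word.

z(H) = 0.842, z(FA) = -0.085
c = −½·(z(H) + z(FA)) = -0.3785
c < 0 → liberal criterion (biased toward responding “yes”).

liberal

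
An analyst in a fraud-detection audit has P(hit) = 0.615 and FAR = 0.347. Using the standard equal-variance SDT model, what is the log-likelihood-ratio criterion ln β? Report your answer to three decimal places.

Φ⁻¹(0.615) = 0.2924, Φ⁻¹(0.347) = -0.3934
ln β = −½·[z(H)² − z(FA)²] = −0.5 × (0.0855 − 0.1548) = 0.03465

ln β = 0.035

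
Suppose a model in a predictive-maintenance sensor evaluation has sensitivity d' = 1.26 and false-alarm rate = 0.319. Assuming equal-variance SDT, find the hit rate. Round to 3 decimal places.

hit rate = 0.785

z(false-alarm rate) = z(0.319) = -0.4705
z(H) = z(FA) + d' = -0.4705 + 1.26 = 0.7895
hit rate = Φ(0.7895) = 0.7851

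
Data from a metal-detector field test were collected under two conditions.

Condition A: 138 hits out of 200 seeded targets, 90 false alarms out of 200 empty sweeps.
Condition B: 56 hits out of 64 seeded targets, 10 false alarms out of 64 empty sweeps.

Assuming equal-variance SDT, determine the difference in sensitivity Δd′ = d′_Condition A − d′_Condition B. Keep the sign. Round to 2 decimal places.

Condition A: z(0.6900) = 0.496, z(0.4500) = -0.126, d' = 0.622
Condition B: z(0.8750) = 1.150, z(0.1562) = -1.010, d' = 2.160
Δd' = d'_Condition A − d'_Condition B = 0.622 − 2.160 = -1.538
Condition B has the higher sensitivity.

Δd′ = -1.54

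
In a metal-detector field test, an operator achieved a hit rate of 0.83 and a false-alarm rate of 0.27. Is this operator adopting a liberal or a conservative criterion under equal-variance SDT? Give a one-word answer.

liberal

z(H) = 0.954, z(FA) = -0.613
c = −½·(z(H) + z(FA)) = -0.1705
c < 0 → liberal criterion (biased toward responding “yes”).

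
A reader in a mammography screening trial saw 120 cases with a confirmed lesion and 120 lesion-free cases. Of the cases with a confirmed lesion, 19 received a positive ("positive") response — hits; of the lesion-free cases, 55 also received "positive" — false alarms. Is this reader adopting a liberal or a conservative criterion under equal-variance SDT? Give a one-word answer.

conservative

z(H) = -1.001, z(FA) = -0.105
c = −½·(z(H) + z(FA)) = 0.553
c > 0 → conservative criterion (biased toward responding “no”).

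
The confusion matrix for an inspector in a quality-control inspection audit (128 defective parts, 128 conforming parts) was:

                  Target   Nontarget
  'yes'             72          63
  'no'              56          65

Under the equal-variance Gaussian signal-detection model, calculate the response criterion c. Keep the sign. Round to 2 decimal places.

c = -0.07

H = 72/128 = 0.5625
FA = 63/128 = 0.4922
z(H) = 0.1573
z(FA) = -0.0196
c = −½·[z(H) + z(FA)] = −0.5 × (0.1573 + (-0.0196)) = -0.06885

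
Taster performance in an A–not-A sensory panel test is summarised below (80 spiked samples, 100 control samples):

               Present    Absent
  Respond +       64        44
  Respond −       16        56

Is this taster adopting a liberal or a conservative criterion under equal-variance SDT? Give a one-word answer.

liberal

z(H) = 0.842, z(FA) = -0.151
c = −½·(z(H) + z(FA)) = -0.3455
c < 0 → liberal criterion (biased toward responding “yes”).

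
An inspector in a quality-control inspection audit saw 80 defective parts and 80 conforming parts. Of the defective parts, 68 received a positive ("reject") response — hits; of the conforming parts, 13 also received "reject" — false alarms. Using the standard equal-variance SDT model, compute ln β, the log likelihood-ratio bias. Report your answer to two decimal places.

ln β = -0.05

H = 68/80 = 0.8500
FA = 13/80 = 0.1625
Φ⁻¹(0.8500) = 1.036, Φ⁻¹(0.1625) = -0.984
ln β = −½·[z(H)² − z(FA)²] = −0.5 × (1.073 − 0.968) = -0.0525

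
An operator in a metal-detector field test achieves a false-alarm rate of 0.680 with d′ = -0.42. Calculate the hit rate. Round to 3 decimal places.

z(false-alarm rate) = z(0.680) = 0.4677
z(H) = z(FA) + d' = 0.4677 + (-0.42) = 0.0477
hit rate = Φ(0.0477) = 0.5190

hit rate = 0.519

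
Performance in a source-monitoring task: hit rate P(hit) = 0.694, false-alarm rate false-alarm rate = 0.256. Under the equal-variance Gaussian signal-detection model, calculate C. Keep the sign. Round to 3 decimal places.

z(0.694) = 0.5072, z(0.256) = -0.6557
c = −½·[z(H) + z(FA)] = −0.5 × (0.5072 + (-0.6557)) = 0.07425

C = 0.074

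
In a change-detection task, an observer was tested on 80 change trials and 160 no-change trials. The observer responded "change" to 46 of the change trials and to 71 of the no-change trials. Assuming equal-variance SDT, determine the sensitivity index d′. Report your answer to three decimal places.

H = 46/80 = 0.5750
FA = 71/160 = 0.4437
z(H) = z(0.5750) = 0.1891
z(FA) = z(0.4437) = -0.1416
d' = z(H) − z(FA) = 0.1891 − (-0.1416) = 0.3307

d′ = 0.331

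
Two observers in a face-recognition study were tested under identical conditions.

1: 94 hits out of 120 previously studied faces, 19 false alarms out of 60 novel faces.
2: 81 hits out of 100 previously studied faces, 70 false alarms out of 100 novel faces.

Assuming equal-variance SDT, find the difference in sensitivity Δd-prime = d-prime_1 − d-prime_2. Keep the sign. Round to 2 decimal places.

1: z(0.7833) = 0.783, z(0.3167) = -0.477, d' = 1.260
2: z(0.8100) = 0.878, z(0.7000) = 0.524, d' = 0.354
Δd' = d'_1 − d'_2 = 1.260 − 0.354 = 0.906
1 has the higher sensitivity.

Δd-prime = 0.91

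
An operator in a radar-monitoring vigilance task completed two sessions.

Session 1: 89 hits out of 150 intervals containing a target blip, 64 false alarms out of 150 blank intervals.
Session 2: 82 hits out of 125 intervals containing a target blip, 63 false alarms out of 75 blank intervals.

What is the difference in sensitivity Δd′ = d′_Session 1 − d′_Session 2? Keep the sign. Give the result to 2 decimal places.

Δd′ = 1.01

Session 1: z(0.5933) = 0.236, z(0.4267) = -0.185, d' = 0.421
Session 2: z(0.6560) = 0.402, z(0.8400) = 0.994, d' = -0.592
Δd' = d'_Session 1 − d'_Session 2 = 0.421 − (-0.592) = 1.013
Session 1 has the higher sensitivity.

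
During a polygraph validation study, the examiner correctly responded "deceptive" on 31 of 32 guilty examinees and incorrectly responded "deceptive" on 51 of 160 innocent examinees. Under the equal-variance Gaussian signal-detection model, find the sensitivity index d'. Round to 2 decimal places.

d' = 2.33

H = 31/32 = 0.9688
FA = 51/160 = 0.3187
Φ⁻¹(0.9688) = 1.8634, Φ⁻¹(0.3187) = -0.4713
d' = z(H) − z(FA) = 1.8634 − (-0.4713) = 2.3347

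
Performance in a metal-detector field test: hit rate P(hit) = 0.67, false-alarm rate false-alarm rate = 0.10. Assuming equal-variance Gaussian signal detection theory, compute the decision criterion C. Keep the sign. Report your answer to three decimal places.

C = 0.421

z(H) = z(0.67) = 0.4399
z(FA) = z(0.10) = -1.2816
c = −½·[z(H) + z(FA)] = −0.5 × (0.4399 + (-1.2816)) = 0.42085
c > 0: the operator has a conservative response bias.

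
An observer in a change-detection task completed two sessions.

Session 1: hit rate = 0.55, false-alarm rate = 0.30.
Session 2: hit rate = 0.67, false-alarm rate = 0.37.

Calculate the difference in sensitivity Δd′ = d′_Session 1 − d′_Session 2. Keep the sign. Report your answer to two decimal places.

Session 1: z(0.55) = 0.126, z(0.30) = -0.524, d' = 0.650
Session 2: z(0.67) = 0.440, z(0.37) = -0.332, d' = 0.772
Δd' = d'_Session 1 − d'_Session 2 = 0.650 − 0.772 = -0.122
Session 2 has the higher sensitivity.

Δd′ = -0.12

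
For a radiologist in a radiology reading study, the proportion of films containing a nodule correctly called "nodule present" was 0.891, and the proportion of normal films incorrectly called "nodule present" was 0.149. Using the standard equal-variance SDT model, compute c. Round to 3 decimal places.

c = -0.096

z(H) = 1.2319
z(FA) = -1.0407
c = −½·[z(H) + z(FA)] = −0.5 × (1.2319 + (-1.0407)) = -0.0956
c < 0: the radiologist has a liberal response bias.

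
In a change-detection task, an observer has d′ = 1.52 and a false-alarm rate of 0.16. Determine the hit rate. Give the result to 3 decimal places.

z(false-alarm rate) = z(0.16) = -0.9945
z(H) = z(FA) + d' = -0.9945 + 1.52 = 0.5255
hit rate = Φ(0.5255) = 0.7004

hit rate = 0.700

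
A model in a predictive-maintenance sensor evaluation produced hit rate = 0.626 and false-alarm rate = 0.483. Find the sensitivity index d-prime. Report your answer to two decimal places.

d-prime = 0.36

z(H) = 0.3213
z(FA) = -0.0426
d' = z(H) − z(FA) = 0.3213 − (-0.0426) = 0.3639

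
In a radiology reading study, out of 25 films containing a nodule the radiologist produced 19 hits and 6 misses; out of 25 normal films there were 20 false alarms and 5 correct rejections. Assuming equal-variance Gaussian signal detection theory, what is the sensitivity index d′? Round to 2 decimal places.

H = 19/25 = 0.7600
FA = 20/25 = 0.8000
z(0.7600) = 0.706, z(0.8000) = 0.842
d' = z(H) − z(FA) = 0.706 − 0.842 = -0.136

d′ = -0.14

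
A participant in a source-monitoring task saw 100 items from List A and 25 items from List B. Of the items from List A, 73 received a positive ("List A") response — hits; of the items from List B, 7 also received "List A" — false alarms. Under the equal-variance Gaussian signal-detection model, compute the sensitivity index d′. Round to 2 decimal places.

d′ = 1.20

H = 73/100 = 0.7300
FA = 7/25 = 0.2800
z(H) = z(0.7300) = 0.6128
z(FA) = z(0.2800) = -0.5828
d' = z(H) − z(FA) = 0.6128 − (-0.5828) = 1.1956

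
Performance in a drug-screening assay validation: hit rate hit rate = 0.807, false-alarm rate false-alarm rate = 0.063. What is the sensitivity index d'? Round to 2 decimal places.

d' = 2.40

z(H) = z(0.807) = 0.867
z(FA) = z(0.063) = -1.530
d' = z(H) − z(FA) = 0.867 − (-1.530) = 2.397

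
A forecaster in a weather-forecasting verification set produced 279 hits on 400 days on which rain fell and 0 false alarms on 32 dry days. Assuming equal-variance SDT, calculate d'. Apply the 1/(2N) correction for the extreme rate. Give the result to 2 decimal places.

The false-alarm rate is 0/32 = 0, so apply the 1/(2N) correction: FA → 1/(2·32) = 0.01562.
z(H) = z(0.69750) = 0.517
z(FA) = z(0.01562) = -2.154
d' = 0.517 − (-2.154) = 2.671

d' = 2.67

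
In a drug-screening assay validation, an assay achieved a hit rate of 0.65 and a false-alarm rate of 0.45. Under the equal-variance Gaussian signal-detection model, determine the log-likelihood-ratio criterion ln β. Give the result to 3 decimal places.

z(0.65) = 0.3853, z(0.45) = -0.1257
ln β = −½·[z(H)² − z(FA)²] = −0.5 × (0.1485 − 0.0158) = -0.06635

ln β = -0.066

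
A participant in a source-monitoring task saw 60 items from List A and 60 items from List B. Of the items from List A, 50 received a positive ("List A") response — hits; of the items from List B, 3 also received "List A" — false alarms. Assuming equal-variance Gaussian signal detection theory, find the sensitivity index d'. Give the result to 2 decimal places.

d' = 2.61

H = 50/60 = 0.8333
FA = 3/60 = 0.0500
Φ⁻¹(H) = Φ⁻¹(0.8333) = 0.9673
Φ⁻¹(FA) = Φ⁻¹(0.0500) = -1.6449
d' = z(H) − z(FA) = 0.9673 − (-1.6449) = 2.6122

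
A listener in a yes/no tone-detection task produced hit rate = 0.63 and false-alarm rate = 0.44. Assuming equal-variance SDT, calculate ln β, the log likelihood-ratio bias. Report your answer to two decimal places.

ln β = -0.04

z(H) = z(0.63) = 0.332
z(FA) = z(0.44) = -0.151
ln β = −½·[z(H)² − z(FA)²] = −0.5 × (0.110 − 0.023) = -0.0435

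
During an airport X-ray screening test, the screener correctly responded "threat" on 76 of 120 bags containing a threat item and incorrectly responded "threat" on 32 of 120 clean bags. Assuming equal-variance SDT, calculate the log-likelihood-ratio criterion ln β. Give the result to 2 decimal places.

H = 76/120 = 0.6333
FA = 32/120 = 0.2667
z(H) = z(0.6333) = 0.341
z(FA) = z(0.2667) = -0.623
ln β = −½·[z(H)² − z(FA)²] = −0.5 × (0.116 − 0.388) = 0.136

ln β = 0.14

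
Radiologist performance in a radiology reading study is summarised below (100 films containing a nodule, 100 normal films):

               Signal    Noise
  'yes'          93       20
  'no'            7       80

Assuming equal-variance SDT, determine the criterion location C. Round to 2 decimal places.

H = 93/100 = 0.9300
FA = 20/100 = 0.2000
z(H) = 1.4758
z(FA) = -0.8416
c = −½·[z(H) + z(FA)] = −0.5 × (1.4758 + (-0.8416)) = -0.3171
c < 0: the radiologist has a liberal response bias.

C = -0.32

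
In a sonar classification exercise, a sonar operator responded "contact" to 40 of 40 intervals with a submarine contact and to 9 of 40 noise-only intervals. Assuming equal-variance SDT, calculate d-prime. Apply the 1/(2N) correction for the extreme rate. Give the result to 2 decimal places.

d-prime = 3.00

The hit rate is 40/40 = 1, so apply the 1/(2N) correction: H → 1 − 1/(2·40) = 0.98750.
z(H) = z(0.98750) = 2.241
z(FA) = z(0.22500) = -0.755
d' = 2.241 − (-0.755) = 2.996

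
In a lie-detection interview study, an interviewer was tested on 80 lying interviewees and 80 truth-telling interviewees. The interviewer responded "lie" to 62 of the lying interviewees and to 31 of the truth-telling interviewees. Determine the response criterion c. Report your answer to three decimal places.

H = 62/80 = 0.7750
FA = 31/80 = 0.3875
Φ⁻¹(0.7750) = 0.7554, Φ⁻¹(0.3875) = -0.2858
c = −½·[z(H) + z(FA)] = −0.5 × (0.7554 + (-0.2858)) = -0.2348
c < 0: the interviewer has a liberal response bias.

c = -0.235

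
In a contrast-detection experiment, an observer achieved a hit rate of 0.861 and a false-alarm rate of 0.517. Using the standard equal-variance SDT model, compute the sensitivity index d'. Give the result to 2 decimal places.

Φ⁻¹(H) = Φ⁻¹(0.861) = 1.085
Φ⁻¹(FA) = Φ⁻¹(0.517) = 0.043
d' = z(H) − z(FA) = 1.085 − 0.043 = 1.042

d' = 1.04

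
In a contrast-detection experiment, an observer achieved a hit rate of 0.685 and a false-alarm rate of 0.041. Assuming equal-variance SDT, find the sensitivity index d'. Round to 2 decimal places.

z(H) = z(0.685) = 0.4817
z(FA) = z(0.041) = -1.7392
d' = z(H) − z(FA) = 0.4817 − (-1.7392) = 2.2209

d' = 2.22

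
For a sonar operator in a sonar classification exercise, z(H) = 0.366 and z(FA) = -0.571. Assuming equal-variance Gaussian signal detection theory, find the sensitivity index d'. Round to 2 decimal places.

d' = z(H) − z(FA) = 0.366 − (-0.571) = 0.937

d' = 0.94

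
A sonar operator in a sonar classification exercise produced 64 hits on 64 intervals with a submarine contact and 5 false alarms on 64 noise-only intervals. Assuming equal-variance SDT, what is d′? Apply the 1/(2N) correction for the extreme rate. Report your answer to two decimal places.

The hit rate is 64/64 = 1, so apply the 1/(2N) correction: H → 1 − 1/(2·64) = 0.99219.
z(H) = z(0.99219) = 2.418
z(FA) = z(0.07812) = -1.418
d' = 2.418 − (-1.418) = 3.836

d′ = 3.84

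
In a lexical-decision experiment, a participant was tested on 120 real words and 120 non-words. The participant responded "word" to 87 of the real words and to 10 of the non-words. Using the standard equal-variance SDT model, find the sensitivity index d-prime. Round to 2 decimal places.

H = 87/120 = 0.7250
FA = 10/120 = 0.0833
z(H) = 0.598
z(FA) = -1.383
d' = z(H) − z(FA) = 0.598 − (-1.383) = 1.981

d-prime = 1.98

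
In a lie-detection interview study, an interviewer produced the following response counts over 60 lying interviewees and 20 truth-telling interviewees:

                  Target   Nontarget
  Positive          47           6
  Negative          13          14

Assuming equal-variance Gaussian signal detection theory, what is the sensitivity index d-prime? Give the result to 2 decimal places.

d-prime = 1.31

H = 47/60 = 0.7833
FA = 6/20 = 0.3000
Φ⁻¹(H) = 0.7834
Φ⁻¹(FA) = -0.5244
d' = z(H) − z(FA) = 0.7834 − (-0.5244) = 1.3078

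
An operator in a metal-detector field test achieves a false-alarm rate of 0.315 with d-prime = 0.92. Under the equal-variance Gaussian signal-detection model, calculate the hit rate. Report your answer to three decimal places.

hit rate = 0.669

z(false-alarm rate) = z(0.315) = -0.4817
z(H) = z(FA) + d' = -0.4817 + 0.92 = 0.4383
hit rate = Φ(0.4383) = 0.6694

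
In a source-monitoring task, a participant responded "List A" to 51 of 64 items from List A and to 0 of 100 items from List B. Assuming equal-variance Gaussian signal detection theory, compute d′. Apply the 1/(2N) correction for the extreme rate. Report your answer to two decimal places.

d′ = 3.41

The false-alarm rate is 0/100 = 0, so apply the 1/(2N) correction: FA → 1/(2·100) = 0.00500.
z(H) = z(0.79688) = 0.831
z(FA) = z(0.00500) = -2.576
d' = 0.831 − (-2.576) = 3.407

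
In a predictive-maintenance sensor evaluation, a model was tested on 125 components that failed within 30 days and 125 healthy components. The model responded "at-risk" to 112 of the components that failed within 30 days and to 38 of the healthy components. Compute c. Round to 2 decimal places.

c = -0.37

H = 112/125 = 0.8960
FA = 38/125 = 0.3040
z(H) = z(0.8960) = 1.259
z(FA) = z(0.3040) = -0.513
c = −½·[z(H) + z(FA)] = −0.5 × (1.259 + (-0.513)) = -0.373
c < 0: the model has a liberal response bias.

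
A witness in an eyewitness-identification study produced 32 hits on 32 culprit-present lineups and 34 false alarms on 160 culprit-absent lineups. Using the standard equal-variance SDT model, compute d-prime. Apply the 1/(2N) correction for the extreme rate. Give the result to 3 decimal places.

d-prime = 2.952

The hit rate is 32/32 = 1, so apply the 1/(2N) correction: H → 1 − 1/(2·32) = 0.98438.
z(H) = z(0.98438) = 2.1540
z(FA) = z(0.21250) = -0.7978
d' = 2.1540 − (-0.7978) = 2.9518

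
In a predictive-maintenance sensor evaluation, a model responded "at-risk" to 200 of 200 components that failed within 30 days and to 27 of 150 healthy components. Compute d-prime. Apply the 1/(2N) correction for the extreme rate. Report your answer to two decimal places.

The hit rate is 200/200 = 1, so apply the 1/(2N) correction: H → 1 − 1/(2·200) = 0.99750.
z(H) = z(0.99750) = 2.807
z(FA) = z(0.18000) = -0.915
d' = 2.807 − (-0.915) = 3.722

d-prime = 3.72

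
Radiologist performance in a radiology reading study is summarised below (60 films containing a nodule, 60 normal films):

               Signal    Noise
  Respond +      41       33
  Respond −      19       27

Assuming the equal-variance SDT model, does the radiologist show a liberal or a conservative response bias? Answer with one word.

liberal

z(H) = 0.477, z(FA) = 0.126
c = −½·(z(H) + z(FA)) = -0.3015
c < 0 → liberal criterion (biased toward responding “yes”).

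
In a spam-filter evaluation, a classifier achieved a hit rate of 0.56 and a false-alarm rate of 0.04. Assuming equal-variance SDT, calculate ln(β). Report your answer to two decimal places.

ln β = 1.52

z(H) = z(0.56) = 0.151
z(FA) = z(0.04) = -1.751
ln β = −½·[z(H)² − z(FA)²] = −0.5 × (0.023 − 3.066) = 1.5215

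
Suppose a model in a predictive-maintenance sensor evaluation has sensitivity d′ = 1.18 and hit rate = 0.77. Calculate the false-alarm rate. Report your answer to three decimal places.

z(hit rate) = z(0.77) = 0.7388
z(FA) = z(H) − d' = 0.7388 − 1.18 = -0.4412
false-alarm rate = Φ(-0.4412) = 0.3295

false-alarm rate = 0.330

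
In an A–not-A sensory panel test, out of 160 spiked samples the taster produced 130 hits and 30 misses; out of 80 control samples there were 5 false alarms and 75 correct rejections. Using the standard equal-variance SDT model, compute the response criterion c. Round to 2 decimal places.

c = 0.32

H = 130/160 = 0.8125
FA = 5/80 = 0.0625
Φ⁻¹(H) = Φ⁻¹(0.8125) = 0.8871
Φ⁻¹(FA) = Φ⁻¹(0.0625) = -1.5341
c = −½·[z(H) + z(FA)] = −0.5 × (0.8871 + (-1.5341)) = 0.3235
c > 0: the taster has a conservative response bias.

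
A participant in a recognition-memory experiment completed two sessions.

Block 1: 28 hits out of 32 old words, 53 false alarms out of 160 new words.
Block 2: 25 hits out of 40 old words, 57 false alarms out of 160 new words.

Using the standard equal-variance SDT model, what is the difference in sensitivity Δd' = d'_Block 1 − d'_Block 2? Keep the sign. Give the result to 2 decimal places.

Block 1: z(0.8750) = 1.150, z(0.3312) = -0.437, d' = 1.587
Block 2: z(0.6250) = 0.319, z(0.3563) = -0.368, d' = 0.687
Δd' = d'_Block 1 − d'_Block 2 = 1.587 − 0.687 = 0.900
Block 1 has the higher sensitivity.

Δd' = 0.90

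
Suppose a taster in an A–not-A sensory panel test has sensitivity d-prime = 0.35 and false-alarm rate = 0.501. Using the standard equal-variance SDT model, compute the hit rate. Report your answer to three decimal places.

z(false-alarm rate) = z(0.501) = 0.0025
z(H) = z(FA) + d' = 0.0025 + 0.35 = 0.3525
hit rate = Φ(0.3525) = 0.6378

hit rate = 0.638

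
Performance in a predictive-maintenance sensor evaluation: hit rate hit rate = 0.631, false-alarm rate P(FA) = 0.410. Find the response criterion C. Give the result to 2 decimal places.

Φ⁻¹(H) = 0.335
Φ⁻¹(FA) = -0.228
c = −½·[z(H) + z(FA)] = −0.5 × (0.335 + (-0.228)) = -0.0535
c < 0: the model has a liberal response bias.

C = -0.05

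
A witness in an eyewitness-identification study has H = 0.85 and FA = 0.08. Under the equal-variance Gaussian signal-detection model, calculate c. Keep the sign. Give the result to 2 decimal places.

z(0.85) = 1.0364, z(0.08) = -1.4051
c = −½·[z(H) + z(FA)] = −0.5 × (1.0364 + (-1.4051)) = 0.18435
c > 0: the witness has a conservative response bias.

c = 0.18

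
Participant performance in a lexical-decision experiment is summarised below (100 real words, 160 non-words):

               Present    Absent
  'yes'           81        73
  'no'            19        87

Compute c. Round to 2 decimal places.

c = -0.38

H = 81/100 = 0.8100
FA = 73/160 = 0.4562
z(H) = 0.8779
z(FA) = -0.1100
c = −½·[z(H) + z(FA)] = −0.5 × (0.8779 + (-0.1100)) = -0.38395
c < 0: the participant has a liberal response bias.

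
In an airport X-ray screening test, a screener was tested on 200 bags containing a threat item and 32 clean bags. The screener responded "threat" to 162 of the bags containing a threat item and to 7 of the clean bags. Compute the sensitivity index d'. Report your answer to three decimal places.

d' = 1.654

H = 162/200 = 0.8100
FA = 7/32 = 0.2188
z(0.8100) = 0.8779, z(0.2188) = -0.7763
d' = z(H) − z(FA) = 0.8779 − (-0.7763) = 1.6542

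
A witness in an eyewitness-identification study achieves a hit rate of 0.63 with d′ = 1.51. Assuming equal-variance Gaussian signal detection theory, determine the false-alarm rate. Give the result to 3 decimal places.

z(hit rate) = z(0.63) = 0.3319
z(FA) = z(H) − d' = 0.3319 − 1.51 = -1.1781
false-alarm rate = Φ(-1.1781) = 0.1194

false-alarm rate = 0.119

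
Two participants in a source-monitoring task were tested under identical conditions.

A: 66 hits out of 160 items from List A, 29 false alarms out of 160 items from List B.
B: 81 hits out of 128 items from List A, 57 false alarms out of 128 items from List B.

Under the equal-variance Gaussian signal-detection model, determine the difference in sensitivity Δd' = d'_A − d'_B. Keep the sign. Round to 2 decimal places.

Δd' = 0.21

A: z(0.4125) = -0.221, z(0.1812) = -0.911, d' = 0.690
B: z(0.6328) = 0.339, z(0.4453) = -0.138, d' = 0.477
Δd' = d'_A − d'_B = 0.690 − 0.477 = 0.213
A has the higher sensitivity.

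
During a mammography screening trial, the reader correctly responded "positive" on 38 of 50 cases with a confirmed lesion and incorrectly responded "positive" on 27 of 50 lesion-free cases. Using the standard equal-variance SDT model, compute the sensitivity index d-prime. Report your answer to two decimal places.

d-prime = 0.61

H = 38/50 = 0.7600
FA = 27/50 = 0.5400
z(H) = 0.706
z(FA) = 0.100
d' = z(H) − z(FA) = 0.706 − 0.100 = 0.606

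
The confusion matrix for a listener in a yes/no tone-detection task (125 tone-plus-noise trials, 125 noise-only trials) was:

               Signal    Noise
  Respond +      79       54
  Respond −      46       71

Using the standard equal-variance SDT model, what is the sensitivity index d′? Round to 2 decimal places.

d′ = 0.51

H = 79/125 = 0.6320
FA = 54/125 = 0.4320
z(H) = z(0.6320) = 0.3372
z(FA) = z(0.4320) = -0.1713
d' = z(H) − z(FA) = 0.3372 − (-0.1713) = 0.5085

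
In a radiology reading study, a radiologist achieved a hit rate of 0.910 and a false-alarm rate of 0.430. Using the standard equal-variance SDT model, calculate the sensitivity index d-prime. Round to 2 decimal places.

d-prime = 1.52

Φ⁻¹(H) = Φ⁻¹(0.910) = 1.341
Φ⁻¹(FA) = Φ⁻¹(0.430) = -0.176
d' = z(H) − z(FA) = 1.341 − (-0.176) = 1.517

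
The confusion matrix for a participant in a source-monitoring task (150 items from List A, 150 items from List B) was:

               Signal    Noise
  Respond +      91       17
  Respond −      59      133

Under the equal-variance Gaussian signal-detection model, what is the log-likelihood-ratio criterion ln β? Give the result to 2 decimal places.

H = 91/150 = 0.6067
FA = 17/150 = 0.1133
z(H) = 0.271
z(FA) = -1.209
ln β = −½·[z(H)² − z(FA)²] = −0.5 × (0.073 − 1.462) = 0.6945

ln β = 0.69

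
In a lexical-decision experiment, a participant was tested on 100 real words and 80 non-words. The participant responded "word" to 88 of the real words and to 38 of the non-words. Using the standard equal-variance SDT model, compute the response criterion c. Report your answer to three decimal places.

c = -0.556

H = 88/100 = 0.8800
FA = 38/80 = 0.4750
z(H) = z(0.8800) = 1.1750
z(FA) = z(0.4750) = -0.0627
c = −½·[z(H) + z(FA)] = −0.5 × (1.1750 + (-0.0627)) = -0.55615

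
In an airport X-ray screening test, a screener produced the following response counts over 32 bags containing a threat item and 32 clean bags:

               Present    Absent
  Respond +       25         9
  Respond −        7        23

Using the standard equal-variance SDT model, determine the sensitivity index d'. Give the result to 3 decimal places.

d' = 1.356

H = 25/32 = 0.7812
FA = 9/32 = 0.2812
z(H) = 0.7763
z(FA) = -0.5793
d' = z(H) − z(FA) = 0.7763 − (-0.5793) = 1.3556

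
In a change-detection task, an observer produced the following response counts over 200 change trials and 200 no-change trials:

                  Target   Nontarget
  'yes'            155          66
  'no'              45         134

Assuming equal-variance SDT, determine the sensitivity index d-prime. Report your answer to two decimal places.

d-prime = 1.20

H = 155/200 = 0.7750
FA = 66/200 = 0.3300
z(H) = 0.7554
z(FA) = -0.4399
d' = z(H) − z(FA) = 0.7554 − (-0.4399) = 1.1953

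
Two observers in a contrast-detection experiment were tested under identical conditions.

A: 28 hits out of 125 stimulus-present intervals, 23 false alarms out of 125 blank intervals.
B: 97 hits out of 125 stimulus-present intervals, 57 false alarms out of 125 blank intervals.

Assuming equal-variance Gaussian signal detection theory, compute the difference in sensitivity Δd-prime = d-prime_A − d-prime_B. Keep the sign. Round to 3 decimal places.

Δd-prime = -0.728

A: z(0.2240) = -0.7588, z(0.1840) = -0.9002, d' = 0.1414
B: z(0.7760) = 0.7588, z(0.4560) = -0.1105, d' = 0.8693
Δd' = d'_A − d'_B = 0.1414 − 0.8693 = -0.7279
B has the higher sensitivity.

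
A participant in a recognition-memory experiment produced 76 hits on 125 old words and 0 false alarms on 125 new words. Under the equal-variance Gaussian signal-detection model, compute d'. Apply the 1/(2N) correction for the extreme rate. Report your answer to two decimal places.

d' = 2.93

The false-alarm rate is 0/125 = 0, so apply the 1/(2N) correction: FA → 1/(2·125) = 0.00400.
z(H) = z(0.60800) = 0.274
z(FA) = z(0.00400) = -2.652
d' = 0.274 − (-2.652) = 2.926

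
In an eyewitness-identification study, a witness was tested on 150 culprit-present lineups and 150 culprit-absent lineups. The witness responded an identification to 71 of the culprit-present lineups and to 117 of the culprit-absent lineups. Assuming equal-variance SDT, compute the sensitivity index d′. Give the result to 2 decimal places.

H = 71/150 = 0.4733
FA = 117/150 = 0.7800
Φ⁻¹(H) = Φ⁻¹(0.4733) = -0.067
Φ⁻¹(FA) = Φ⁻¹(0.7800) = 0.772
d' = z(H) − z(FA) = -0.067 − 0.772 = -0.839

d′ = -0.84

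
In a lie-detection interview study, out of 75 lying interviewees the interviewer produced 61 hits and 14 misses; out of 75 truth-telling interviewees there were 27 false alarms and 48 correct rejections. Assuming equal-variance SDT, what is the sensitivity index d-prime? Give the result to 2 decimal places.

H = 61/75 = 0.8133
FA = 27/75 = 0.3600
Φ⁻¹(0.8133) = 0.8901, Φ⁻¹(0.3600) = -0.3585
d' = z(H) − z(FA) = 0.8901 − (-0.3585) = 1.2486

d-prime = 1.25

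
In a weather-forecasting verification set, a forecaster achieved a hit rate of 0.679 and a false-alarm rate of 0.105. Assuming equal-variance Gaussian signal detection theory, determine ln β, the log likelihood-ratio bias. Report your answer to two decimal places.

z(H) = 0.465
z(FA) = -1.254
ln β = −½·[z(H)² − z(FA)²] = −0.5 × (0.216 − 1.573) = 0.6785

ln β = 0.68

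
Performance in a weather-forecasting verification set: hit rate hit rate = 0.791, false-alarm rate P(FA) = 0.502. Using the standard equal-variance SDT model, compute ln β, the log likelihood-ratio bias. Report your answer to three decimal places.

Φ⁻¹(H) = 0.8099
Φ⁻¹(FA) = 0.0050
ln β = −½·[z(H)² − z(FA)²] = −0.5 × (0.6559 − 0.0000) = -0.32795

ln β = -0.328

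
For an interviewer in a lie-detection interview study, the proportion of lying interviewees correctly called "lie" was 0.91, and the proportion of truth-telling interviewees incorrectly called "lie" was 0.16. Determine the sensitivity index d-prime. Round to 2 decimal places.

z(H) = 1.341
z(FA) = -0.994
d' = z(H) − z(FA) = 1.341 − (-0.994) = 2.335

d-prime = 2.34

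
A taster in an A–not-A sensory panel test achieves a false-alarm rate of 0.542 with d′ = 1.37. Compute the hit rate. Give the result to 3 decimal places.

hit rate = 0.930

z(false-alarm rate) = z(0.542) = 0.1055
z(H) = z(FA) + d' = 0.1055 + 1.37 = 1.4755
hit rate = Φ(1.4755) = 0.9300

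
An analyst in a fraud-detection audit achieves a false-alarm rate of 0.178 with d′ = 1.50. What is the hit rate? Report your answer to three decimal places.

z(false-alarm rate) = z(0.178) = -0.9230
z(H) = z(FA) + d' = -0.9230 + 1.50 = 0.5770
hit rate = Φ(0.5770) = 0.7180

hit rate = 0.718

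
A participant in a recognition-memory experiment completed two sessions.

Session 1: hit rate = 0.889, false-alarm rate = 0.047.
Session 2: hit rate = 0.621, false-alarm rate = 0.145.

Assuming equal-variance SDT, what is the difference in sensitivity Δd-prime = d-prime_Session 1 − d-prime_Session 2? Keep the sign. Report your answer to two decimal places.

Δd-prime = 1.53

Session 1: z(0.889) = 1.221, z(0.047) = -1.675, d' = 2.896
Session 2: z(0.621) = 0.308, z(0.145) = -1.058, d' = 1.366
Δd' = d'_Session 1 − d'_Session 2 = 2.896 − 1.366 = 1.530
Session 1 has the higher sensitivity.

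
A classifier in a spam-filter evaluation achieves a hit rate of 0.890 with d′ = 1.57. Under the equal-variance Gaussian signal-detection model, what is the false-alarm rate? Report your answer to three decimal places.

false-alarm rate = 0.366

z(hit rate) = z(0.890) = 1.2265
z(FA) = z(H) − d' = 1.2265 − 1.57 = -0.3435
false-alarm rate = Φ(-0.3435) = 0.3656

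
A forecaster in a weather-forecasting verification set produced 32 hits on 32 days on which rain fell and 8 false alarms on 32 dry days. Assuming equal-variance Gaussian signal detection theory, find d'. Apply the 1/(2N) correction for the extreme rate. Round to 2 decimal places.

d' = 2.83

The hit rate is 32/32 = 1, so apply the 1/(2N) correction: H → 1 − 1/(2·32) = 0.98438.
z(H) = z(0.98438) = 2.154
z(FA) = z(0.25000) = -0.674
d' = 2.154 − (-0.674) = 2.828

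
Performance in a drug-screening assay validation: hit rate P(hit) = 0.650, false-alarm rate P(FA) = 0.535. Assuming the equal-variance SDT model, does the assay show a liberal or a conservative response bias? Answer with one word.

z(H) = 0.385, z(FA) = 0.088
c = −½·(z(H) + z(FA)) = -0.2365
c < 0 → liberal criterion (biased toward responding “yes”).

liberal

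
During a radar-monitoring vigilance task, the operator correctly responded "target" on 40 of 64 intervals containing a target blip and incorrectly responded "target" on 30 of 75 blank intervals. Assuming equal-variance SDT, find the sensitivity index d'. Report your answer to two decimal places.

d' = 0.57

H = 40/64 = 0.6250
FA = 30/75 = 0.4000
z(H) = z(0.6250) = 0.319
z(FA) = z(0.4000) = -0.253
d' = z(H) − z(FA) = 0.319 − (-0.253) = 0.572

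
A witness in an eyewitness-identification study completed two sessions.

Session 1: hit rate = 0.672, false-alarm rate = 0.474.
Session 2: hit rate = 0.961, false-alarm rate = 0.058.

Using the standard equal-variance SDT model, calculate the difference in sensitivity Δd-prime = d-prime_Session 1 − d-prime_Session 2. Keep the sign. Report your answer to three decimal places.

Session 1: z(0.672) = 0.4454, z(0.474) = -0.0652, d' = 0.5106
Session 2: z(0.961) = 1.7624, z(0.058) = -1.5718, d' = 3.3342
Δd' = d'_Session 1 − d'_Session 2 = 0.5106 − 3.3342 = -2.8236
Session 2 has the higher sensitivity.

Δd-prime = -2.824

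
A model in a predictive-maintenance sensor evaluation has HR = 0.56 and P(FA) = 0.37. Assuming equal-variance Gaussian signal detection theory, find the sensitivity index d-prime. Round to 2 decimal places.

z(H) = z(0.56) = 0.1510
z(FA) = z(0.37) = -0.3319
d' = z(H) − z(FA) = 0.1510 − (-0.3319) = 0.4829

d-prime = 0.48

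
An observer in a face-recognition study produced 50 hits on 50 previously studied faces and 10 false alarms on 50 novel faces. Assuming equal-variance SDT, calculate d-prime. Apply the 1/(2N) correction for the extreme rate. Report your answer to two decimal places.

The hit rate is 50/50 = 1, so apply the 1/(2N) correction: H → 1 − 1/(2·50) = 0.99000.
z(H) = z(0.99000) = 2.326
z(FA) = z(0.20000) = -0.842
d' = 2.326 − (-0.842) = 3.168

d-prime = 3.17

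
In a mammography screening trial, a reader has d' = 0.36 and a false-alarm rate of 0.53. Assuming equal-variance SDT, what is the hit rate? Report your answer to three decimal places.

z(false-alarm rate) = z(0.53) = 0.0753
z(H) = z(FA) + d' = 0.0753 + 0.36 = 0.4353
hit rate = Φ(0.4353) = 0.6683

hit rate = 0.668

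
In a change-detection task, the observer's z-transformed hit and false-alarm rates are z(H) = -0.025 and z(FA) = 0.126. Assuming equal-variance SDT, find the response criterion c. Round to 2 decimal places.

c = -0.05

c = −½·[z(H) + z(FA)] = −½·(-0.025 + 0.126) = -0.0505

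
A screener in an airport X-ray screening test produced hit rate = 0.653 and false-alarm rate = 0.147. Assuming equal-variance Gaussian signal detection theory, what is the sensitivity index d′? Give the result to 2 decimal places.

d′ = 1.44

z(H) = z(0.653) = 0.3934
z(FA) = z(0.147) = -1.0494
d' = z(H) − z(FA) = 0.3934 − (-1.0494) = 1.4428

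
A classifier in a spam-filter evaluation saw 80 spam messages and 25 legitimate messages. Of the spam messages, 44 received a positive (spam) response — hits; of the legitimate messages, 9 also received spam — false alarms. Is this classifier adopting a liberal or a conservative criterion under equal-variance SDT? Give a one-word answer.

z(H) = 0.126, z(FA) = -0.358
c = −½·(z(H) + z(FA)) = 0.116
c > 0 → conservative criterion (biased toward responding “no”).

conservative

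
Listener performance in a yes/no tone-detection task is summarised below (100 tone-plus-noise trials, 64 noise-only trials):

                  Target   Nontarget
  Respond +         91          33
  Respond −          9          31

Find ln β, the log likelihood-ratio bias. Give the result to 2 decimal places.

H = 91/100 = 0.9100
FA = 33/64 = 0.5156
Φ⁻¹(H) = 1.341
Φ⁻¹(FA) = 0.039
ln β = −½·[z(H)² − z(FA)²] = −0.5 × (1.798 − 0.002) = -0.898

ln β = -0.90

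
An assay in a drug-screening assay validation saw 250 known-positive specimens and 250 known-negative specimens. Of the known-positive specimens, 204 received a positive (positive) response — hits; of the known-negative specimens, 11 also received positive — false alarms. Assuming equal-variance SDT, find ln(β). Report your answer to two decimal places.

ln β = 1.05

H = 204/250 = 0.8160
FA = 11/250 = 0.0440
z(0.8160) = 0.900, z(0.0440) = -1.706
ln β = −½·[z(H)² − z(FA)²] = −0.5 × (0.810 − 2.910) = 1.050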